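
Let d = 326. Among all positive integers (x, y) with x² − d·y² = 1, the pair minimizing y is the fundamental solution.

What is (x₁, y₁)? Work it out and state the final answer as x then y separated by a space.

d=326: √d = [18; 18,36] (ℓ=2, even), read p_1/q_1
step 0: (18, 1)  from 18·(1,0) + (0,1)
step 1: (325, 18)  from 18·(18,1) + (1,0)
→ (325, 18).  Check: 325²=105625, 326·18²=105624, difference 1.

325 18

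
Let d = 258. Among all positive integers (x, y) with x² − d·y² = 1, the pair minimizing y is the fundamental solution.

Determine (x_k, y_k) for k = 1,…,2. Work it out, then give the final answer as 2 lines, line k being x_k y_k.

√258 → a₀=16, period (16,32); ℓ=2 even so k=1
i=0: a=16 ⇒ p=16, q=1
i=1: a=16 ⇒ p=257, q=16
(x₁, y₁) = (257, 16);  257² − 258·16² = 1 ✓
k=2:  x_2 = 257·257+258·16·16 = 132097,  y_2 = 257·16+16·257 = 8224

257 16
132097 8224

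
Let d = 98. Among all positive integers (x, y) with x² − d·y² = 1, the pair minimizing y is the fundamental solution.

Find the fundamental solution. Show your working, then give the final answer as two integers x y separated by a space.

99 10

√98 → a₀=9, period (1,8,1,18); ℓ=4 even so k=3
i=0: a=9 ⇒ p=9, q=1
…
i=2: a=8 ⇒ p=89, q=9
i=3: a=1 ⇒ p=99, q=10
(x₁, y₁) = (99, 10);  99² − 98·10² = 1 ✓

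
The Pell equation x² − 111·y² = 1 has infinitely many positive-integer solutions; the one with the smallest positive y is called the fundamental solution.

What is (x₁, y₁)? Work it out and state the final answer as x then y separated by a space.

295 28

√111 = [10; 1,1,6,1,1,20, …], period ℓ=6 (even) → k=5
step 0: (10, 1)  from 10·(1,0) + (0,1)
step 1: (11, 1)  from 1·(10,1) + (1,0)
…
step 3: (137, 13)  from 6·(21,2) + (11,1)
step 4: (158, 15)  from 1·(137,13) + (21,2)
step 5: (295, 28)  from 1·(158,15) + (137,13)
fundamental: x₁=295, y₁=28  (since 87025 − 111·784 = 1)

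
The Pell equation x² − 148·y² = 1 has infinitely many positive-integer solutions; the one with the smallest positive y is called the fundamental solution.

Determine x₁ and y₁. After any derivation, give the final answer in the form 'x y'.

73 6

d=148: √d = [12; 6,24] (ℓ=2, even), read p_1/q_1
k=0  a_k=12  p_k/q_k = 12/1
k=1  a_k=6  p_k/q_k = 73/6
→ (73, 6).  Check: 73²=5329, 148·6²=5328, difference 1.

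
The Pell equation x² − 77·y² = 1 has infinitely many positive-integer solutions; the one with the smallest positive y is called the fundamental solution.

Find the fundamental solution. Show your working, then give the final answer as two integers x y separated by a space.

351 40

√77 → a₀=8, period (1,3,2,3,1,16); ℓ=6 even so k=5
step 0: (8, 1)  from 8·(1,0) + (0,1)
step 1: (9, 1)  from 1·(8,1) + (1,0)
step 2: (35, 4)  from 3·(9,1) + (8,1)
step 3: (79, 9)  from 2·(35,4) + (9,1)
step 4: (272, 31)  from 3·(79,9) + (35,4)
step 5: (351, 40)  from 1·(272,31) + (79,9)
(x₁, y₁) = (351, 40);  351² − 77·40² = 1 ✓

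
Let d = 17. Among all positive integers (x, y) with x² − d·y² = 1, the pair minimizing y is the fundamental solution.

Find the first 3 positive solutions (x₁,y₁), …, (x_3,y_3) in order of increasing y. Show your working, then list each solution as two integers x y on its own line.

33 8
2177 528
143649 34840

√17 = [4; 8, …], period ℓ=1 (odd) → k=1
a_0=4:  p_0=4·1+0=4,  q_0=4·0+1=1
a_1=8:  p_1=8·4+1=33,  q_1=8·1+0=8
→ (33, 8).  Check: 33²=1089, 17·8²=1088, difference 1.
n=2: (33,8)∘(33,8) = (33·33+17·8·8, 33·8+8·33) = (2177,528)
n=3: (2177,528)∘(33,8) = (33·2177+17·8·528, 33·528+8·2177) = (143649,34840)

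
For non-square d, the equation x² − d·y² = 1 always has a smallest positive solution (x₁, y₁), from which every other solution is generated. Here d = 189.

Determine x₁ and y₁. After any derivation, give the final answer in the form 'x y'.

55 4

√189 → a₀=13, period (1,2,1,26); ℓ=4 even so k=3
i=0: a=13 ⇒ p=13, q=1
i=1: a=1 ⇒ p=14, q=1
i=2: a=2 ⇒ p=41, q=3
i=3: a=1 ⇒ p=55, q=4
(x₁, y₁) = (55, 4);  55² − 189·4² = 1 ✓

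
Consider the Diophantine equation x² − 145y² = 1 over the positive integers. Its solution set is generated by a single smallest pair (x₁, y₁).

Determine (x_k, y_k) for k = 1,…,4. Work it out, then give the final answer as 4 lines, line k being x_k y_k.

√145 = [12; 24, …], period ℓ=1 (odd) → k=1
i=0: a=12 ⇒ p=12, q=1
i=1: a=24 ⇒ p=289, q=24
(x₁, y₁) = (289, 24);  289² − 145·24² = 1 ✓
(289+24√145)^2 = 167041 + 13872√145
(289+24√145)^3 = 96549409 + 8017992√145
(289+24√145)^4 = 55805391361 + 4634385504√145

289 24
167041 13872
96549409 8017992
55805391361 4634385504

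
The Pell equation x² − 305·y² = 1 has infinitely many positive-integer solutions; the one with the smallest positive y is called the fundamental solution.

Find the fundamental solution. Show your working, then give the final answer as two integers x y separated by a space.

√305 = [17; 2,6,2,34, …], period ℓ=4 (even) → k=3
i=0: a=17 ⇒ p=17, q=1
i=1: a=2 ⇒ p=35, q=2
i=2: a=6 ⇒ p=227, q=13
i=3: a=2 ⇒ p=489, q=28
fundamental: x₁=489, y₁=28  (since 239121 − 305·784 = 1)

489 28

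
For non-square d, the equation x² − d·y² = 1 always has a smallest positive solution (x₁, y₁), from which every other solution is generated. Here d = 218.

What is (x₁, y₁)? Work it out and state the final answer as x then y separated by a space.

126003 8534

√218 → a₀=14, period (1,3,3,1,28); ℓ=5 odd so k=9
k=0  a_k=14  p_k/q_k = 14/1
…
k=4  a_k=1  p_k/q_k = 251/17
…
k=6  a_k=1  p_k/q_k = 7471/506
k=7  a_k=3  p_k/q_k = 29633/2007
k=8  a_k=3  p_k/q_k = 96370/6527
k=9  a_k=1  p_k/q_k = 126003/8534
fundamental: x₁=126003, y₁=8534  (since 15876756009 − 218·72829156 = 1)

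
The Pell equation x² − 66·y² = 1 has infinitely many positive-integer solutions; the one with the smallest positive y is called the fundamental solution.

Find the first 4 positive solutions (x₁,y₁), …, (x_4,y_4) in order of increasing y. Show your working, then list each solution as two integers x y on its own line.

[8; 8,16] for √66; ℓ=2 ⇒ convergent index 1
step 0: (8, 1)  from 8·(1,0) + (0,1)
step 1: (65, 8)  from 8·(8,1) + (1,0)
→ (65, 8).  Check: 65²=4225, 66·8²=4224, difference 1.
(65+8√66)^2 = 8449 + 1040√66
(65+8√66)^3 = 1098305 + 135192√66
(65+8√66)^4 = 142771201 + 17573920√66

65 8
8449 1040
1098305 135192
142771201 17573920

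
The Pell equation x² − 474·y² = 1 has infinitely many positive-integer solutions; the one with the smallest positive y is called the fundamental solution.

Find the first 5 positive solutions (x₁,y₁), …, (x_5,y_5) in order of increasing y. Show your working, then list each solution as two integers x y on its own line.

193549 8890
74922430801 3441301220
29002323118011949 1332120819650670
11226741274261267003201 515661305041693754440
4345849093754985611287088749 199611459857697448136564450

d=474: √d = [21; 1,3,2,1,1,…,3,1,42] (ℓ=14, even), read p_13/q_13
a_0=21:  p_0=21·1+0=21,  q_0=21·0+1=1
…
a_3=2:  p_3=2·87+22=196,  q_3=2·4+1=9
a_4=1:  p_4=1·196+87=283,  q_4=1·9+4=13
…
a_6=1:  p_6=1·479+283=762,  q_6=1·22+13=35
a_7=6:  p_7=6·762+479=5051,  q_7=6·35+22=232
a_8=1:  p_8=1·5051+762=5813,  q_8=1·232+35=267
a_9=1:  p_9=1·5813+5051=10864,  q_9=1·267+232=499
…
a_11=2:  p_11=2·16677+10864=44218,  q_11=2·766+499=2031
a_12=3:  p_12=3·44218+16677=149331,  q_12=3·2031+766=6859
a_13=1:  p_13=1·149331+44218=193549,  q_13=1·6859+2031=8890
→ (193549, 8890).  Check: 193549²=37461215401, 474·8890²=37461215400, difference 1.
k=2:  x_2 = 193549·193549+474·8890·8890 = 74922430801,  y_2 = 193549·8890+8890·193549 = 3441301220
k=3:  x_3 = 193549·74922430801+474·8890·3441301220 = 29002323118011949,  y_3 = 193549·3441301220+8890·74922430801 = 1332120819650670
k=4:  x_4 = 193549·29002323118011949+474·8890·1332120819650670 = 11226741274261267003201,  y_4 = 193549·1332120819650670+8890·29002323118011949 = 515661305041693754440
k=5:  x_5 = 193549·11226741274261267003201+474·8890·515661305041693754440 = 4345849093754985611287088749,  y_5 = 193549·515661305041693754440+8890·11226741274261267003201 = 199611459857697448136564450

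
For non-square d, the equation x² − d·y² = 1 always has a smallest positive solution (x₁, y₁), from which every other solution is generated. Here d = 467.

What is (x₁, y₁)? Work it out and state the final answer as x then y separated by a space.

1625626 75225

d=467: √d = [21; 1,1,1,1,3,…,1,1,42] (ℓ=14, even), read p_13/q_13
k=0  a_k=21  p_k/q_k = 21/1
…
k=5  a_k=3  p_k/q_k = 389/18
k=6  a_k=3  p_k/q_k = 1275/59
…
k=9  a_k=3  p_k/q_k = 275465/12747
…
k=11  a_k=1  p_k/q_k = 633697/29324
k=12  a_k=1  p_k/q_k = 991929/45901
k=13  a_k=1  p_k/q_k = 1625626/75225
(x₁, y₁) = (1625626, 75225);  1625626² − 467·75225² = 1 ✓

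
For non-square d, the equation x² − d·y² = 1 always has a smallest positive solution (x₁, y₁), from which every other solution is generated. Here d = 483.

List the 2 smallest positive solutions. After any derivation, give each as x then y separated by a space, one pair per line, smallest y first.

√483 → a₀=21, period (1,42); ℓ=2 even so k=1
a_0=21:  p_0=21·1+0=21,  q_0=21·0+1=1
a_1=1:  p_1=1·21+1=22,  q_1=1·1+0=1
→ (22, 1).  Check: 22²=484, 483·1²=483, difference 1.
(x_2, y_2) = (22·22 + 483·1·1, 22·1 + 1·22) = (967, 44)

22 1
967 44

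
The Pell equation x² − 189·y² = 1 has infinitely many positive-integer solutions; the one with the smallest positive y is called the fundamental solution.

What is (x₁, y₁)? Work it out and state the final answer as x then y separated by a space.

55 4

√189 → a₀=13, period (1,2,1,26); ℓ=4 even so k=3
k=0  a_k=13  p_k/q_k = 13/1
…
k=2  a_k=2  p_k/q_k = 41/3
k=3  a_k=1  p_k/q_k = 55/4
fundamental: x₁=55, y₁=4  (since 3025 − 189·16 = 1)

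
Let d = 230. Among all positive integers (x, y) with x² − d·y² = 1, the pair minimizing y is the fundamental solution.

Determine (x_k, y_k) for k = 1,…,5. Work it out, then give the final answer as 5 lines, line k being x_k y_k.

91 6
16561 1092
3014011 198738
548533441 36169224
99830072251 6582600030

d=230: √d = [15; 6,30] (ℓ=2, even), read p_1/q_1
step 0: (15, 1)  from 15·(1,0) + (0,1)
step 1: (91, 6)  from 6·(15,1) + (1,0)
fundamental: x₁=91, y₁=6  (since 8281 − 230·36 = 1)
(x_2, y_2) = (91·91 + 230·6·6, 91·6 + 6·91) = (16561, 1092)
(x_3, y_3) = (91·16561 + 230·6·1092, 91·1092 + 6·16561) = (3014011, 198738)
(x_4, y_4) = (91·3014011 + 230·6·198738, 91·198738 + 6·3014011) = (548533441, 36169224)
(x_5, y_5) = (91·548533441 + 230·6·36169224, 91·36169224 + 6·548533441) = (99830072251, 6582600030)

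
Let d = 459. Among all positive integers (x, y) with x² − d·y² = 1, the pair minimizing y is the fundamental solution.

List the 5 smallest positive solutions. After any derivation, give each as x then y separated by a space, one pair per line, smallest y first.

d=459: √d = [21; 2,2,1,4,21,4,1,2,2,42] (ℓ=10, even), read p_9/q_9
i=0: a=21 ⇒ p=21, q=1
i=1: a=2 ⇒ p=43, q=2
i=2: a=2 ⇒ p=107, q=5
i=3: a=1 ⇒ p=150, q=7
…
i=7: a=1 ⇒ p=75692, q=3533
i=8: a=2 ⇒ p=212079, q=9899
i=9: a=2 ⇒ p=499850, q=23331
(x₁, y₁) = (499850, 23331);  499850² − 459·23331² = 1 ✓
k=2:  x_2 = 499850·499850+459·23331·23331 = 499700044999,  y_2 = 499850·23331+23331·499850 = 23324000700
k=3:  x_3 = 499850·499700044999+459·23331·23324000700 = 499550134985000450,  y_3 = 499850·23324000700+23331·499700044999 = 23317003499766669
k=4:  x_4 = 499850·499550134985000450+459·23331·23317003499766669 = 499400269944005249820001,  y_4 = 499850·23317003499766669+23331·499550134985000450 = 23310008398693414998600
k=5:  x_5 = 499850·499400269944005249820001+459·23331·23310008398693414998600 = 499250449862522498110069999250,  y_5 = 499850·23310008398693414998600+23331·499400269944005249820001 = 23303015396150489970600653331

499850 23331
499700044999 23324000700
499550134985000450 23317003499766669
499400269944005249820001 23310008398693414998600
499250449862522498110069999250 23303015396150489970600653331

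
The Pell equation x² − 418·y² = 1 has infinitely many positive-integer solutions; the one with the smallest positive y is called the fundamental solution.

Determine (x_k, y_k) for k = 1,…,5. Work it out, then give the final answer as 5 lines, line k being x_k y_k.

[20; 2,4,20,4,2,40] for √418; ℓ=6 ⇒ convergent index 5
i=0: a=20 ⇒ p=20, q=1
…
i=4: a=4 ⇒ p=15068, q=737
i=5: a=2 ⇒ p=33857, q=1656
(x₁, y₁) = (33857, 1656);  33857² − 418·1656² = 1 ✓
(33857+1656√418)^2 = 2292592897 + 112134384√418
(33857+1656√418)^3 = 155240635393601 + 7593067676520√418
(33857+1656√418)^4 = 10511964382749705217 + 514156984535740896√418
(33857+1656√418)^5 = 711807156058272903670337 + 34815626043260091355224√418

33857 1656
2292592897 112134384
155240635393601 7593067676520
10511964382749705217 514156984535740896
711807156058272903670337 34815626043260091355224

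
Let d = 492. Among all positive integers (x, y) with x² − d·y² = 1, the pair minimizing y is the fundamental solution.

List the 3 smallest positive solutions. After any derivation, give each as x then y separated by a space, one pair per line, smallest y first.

√492 → a₀=22, period (5,1,1,10,1,1,5,44); ℓ=8 even so k=7
k=0  a_k=22  p_k/q_k = 22/1
k=1  a_k=5  p_k/q_k = 111/5
k=2  a_k=1  p_k/q_k = 133/6
…
k=5  a_k=1  p_k/q_k = 2817/127
k=6  a_k=1  p_k/q_k = 5390/243
k=7  a_k=5  p_k/q_k = 29767/1342
fundamental: x₁=29767, y₁=1342  (since 886074289 − 492·1800964 = 1)
(29767+1342√492)^2 = 1772148577 + 79894628√492
(29767+1342√492)^3 = 105503093353351 + 4756446782010√492

29767 1342
1772148577 79894628
105503093353351 4756446782010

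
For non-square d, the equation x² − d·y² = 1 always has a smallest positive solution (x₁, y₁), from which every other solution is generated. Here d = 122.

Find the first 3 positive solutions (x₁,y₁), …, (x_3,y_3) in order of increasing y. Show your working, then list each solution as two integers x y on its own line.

243 22
118097 10692
57394899 5196290

√122 → a₀=11, period (22); ℓ=1 odd so k=1
a_0=11:  p_0=11·1+0=11,  q_0=11·0+1=1
a_1=22:  p_1=22·11+1=243,  q_1=22·1+0=22
fundamental: x₁=243, y₁=22  (since 59049 − 122·484 = 1)
n=2: (243,22)∘(243,22) = (243·243+122·22·22, 243·22+22·243) = (118097,10692)
n=3: (118097,10692)∘(243,22) = (243·118097+122·22·10692, 243·10692+22·118097) = (57394899,5196290)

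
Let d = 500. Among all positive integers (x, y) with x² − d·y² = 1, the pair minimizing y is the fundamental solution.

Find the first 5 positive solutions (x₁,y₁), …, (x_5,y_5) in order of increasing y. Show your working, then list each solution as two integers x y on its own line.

930249 41602
1730726404001 77400437796
3220013013190122249 144003359718540806
5990827771012465337616001 267917962749548332043592
11145923086309929722690704506249 498460833859465169310720288010

d=500: √d = [22; 2,1,3,2,1,…,1,2,44] (ℓ=14, even), read p_13/q_13
a_0=22:  p_0=22·1+0=22,  q_0=22·0+1=1
a_1=2:  p_1=2·22+1=45,  q_1=2·1+0=2
…
a_6=1:  p_6=1·805+559=1364,  q_6=1·36+25=61
a_7=10:  p_7=10·1364+805=14445,  q_7=10·61+36=646
a_8=1:  p_8=1·14445+1364=15809,  q_8=1·646+61=707
a_9=1:  p_9=1·15809+14445=30254,  q_9=1·707+646=1353
…
a_11=3:  p_11=3·76317+30254=259205,  q_11=3·3413+1353=11592
a_12=1:  p_12=1·259205+76317=335522,  q_12=1·11592+3413=15005
a_13=2:  p_13=2·335522+259205=930249,  q_13=2·15005+11592=41602
(x₁, y₁) = (930249, 41602);  930249² − 500·41602² = 1 ✓
(930249+41602√500)^2 = 1730726404001 + 77400437796√500
(930249+41602√500)^3 = 3220013013190122249 + 144003359718540806√500
(930249+41602√500)^4 = 5990827771012465337616001 + 267917962749548332043592√500
(930249+41602√500)^5 = 11145923086309929722690704506249 + 498460833859465169310720288010√500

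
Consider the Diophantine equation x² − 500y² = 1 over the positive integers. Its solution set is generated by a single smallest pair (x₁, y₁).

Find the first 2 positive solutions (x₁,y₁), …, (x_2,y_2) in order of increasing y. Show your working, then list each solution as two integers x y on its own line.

930249 41602
1730726404001 77400437796

√500 → a₀=22, period (2,1,3,2,1,…,1,2,44); ℓ=14 even so k=13
a_0=22:  p_0=22·1+0=22,  q_0=22·0+1=1
a_1=2:  p_1=2·22+1=45,  q_1=2·1+0=2
a_2=1:  p_2=1·45+22=67,  q_2=1·2+1=3
…
a_6=1:  p_6=1·805+559=1364,  q_6=1·36+25=61
a_7=10:  p_7=10·1364+805=14445,  q_7=10·61+36=646
a_8=1:  p_8=1·14445+1364=15809,  q_8=1·646+61=707
…
a_12=1:  p_12=1·259205+76317=335522,  q_12=1·11592+3413=15005
a_13=2:  p_13=2·335522+259205=930249,  q_13=2·15005+11592=41602
(x₁, y₁) = (930249, 41602);  930249² − 500·41602² = 1 ✓
k=2:  x_2 = 930249·930249+500·41602·41602 = 1730726404001,  y_2 = 930249·41602+41602·930249 = 77400437796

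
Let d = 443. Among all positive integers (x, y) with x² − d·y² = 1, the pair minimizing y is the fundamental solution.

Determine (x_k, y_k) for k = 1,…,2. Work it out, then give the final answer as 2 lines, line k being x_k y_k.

442 21
390727 18564

[21; 21,42] for √443; ℓ=2 ⇒ convergent index 1
i=0: a=21 ⇒ p=21, q=1
i=1: a=21 ⇒ p=442, q=21
fundamental: x₁=442, y₁=21  (since 195364 − 443·441 = 1)
k=2:  x_2 = 442·442+443·21·21 = 390727,  y_2 = 442·21+21·442 = 18564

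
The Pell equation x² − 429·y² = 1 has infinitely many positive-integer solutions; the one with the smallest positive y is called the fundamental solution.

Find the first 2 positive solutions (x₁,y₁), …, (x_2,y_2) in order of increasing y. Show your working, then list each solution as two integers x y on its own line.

1524095 73584
4645731138049 224298012960

√429 → a₀=20, period (1,2,2,9,1,12,1,9,2,2,1,40); ℓ=12 even so k=11
k=0  a_k=20  p_k/q_k = 20/1
k=1  a_k=1  p_k/q_k = 21/1
k=2  a_k=2  p_k/q_k = 62/3
k=3  a_k=2  p_k/q_k = 145/7
k=4  a_k=9  p_k/q_k = 1367/66
k=5  a_k=1  p_k/q_k = 1512/73
…
k=7  a_k=1  p_k/q_k = 21023/1015
k=8  a_k=9  p_k/q_k = 208718/10077
k=9  a_k=2  p_k/q_k = 438459/21169
k=10  a_k=2  p_k/q_k = 1085636/52415
k=11  a_k=1  p_k/q_k = 1524095/73584
→ (1524095, 73584).  Check: 1524095²=2322865569025, 429·73584²=2322865569024, difference 1.
n=2: (1524095,73584)∘(1524095,73584) = (1524095·1524095+429·73584·73584, 1524095·73584+73584·1524095) = (4645731138049,224298012960)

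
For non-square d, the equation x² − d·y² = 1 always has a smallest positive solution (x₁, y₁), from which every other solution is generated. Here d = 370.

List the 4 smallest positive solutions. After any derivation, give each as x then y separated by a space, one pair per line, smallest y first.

213859 11118
91471343761 4755368724
39123940210553539 2033956799880714
16734013458886067250241 869959934526623861928

[19; 4,4,38] for √370; ℓ=3 ⇒ convergent index 5
i=0: a=19 ⇒ p=19, q=1
…
i=4: a=4 ⇒ p=50339, q=2617
i=5: a=4 ⇒ p=213859, q=11118
→ (213859, 11118).  Check: 213859²=45735671881, 370·11118²=45735671880, difference 1.
(x_2, y_2) = (213859·213859 + 370·11118·11118, 213859·11118 + 11118·213859) = (91471343761, 4755368724)
(x_3, y_3) = (213859·91471343761 + 370·11118·4755368724, 213859·4755368724 + 11118·91471343761) = (39123940210553539, 2033956799880714)
(x_4, y_4) = (213859·39123940210553539 + 370·11118·2033956799880714, 213859·2033956799880714 + 11118·39123940210553539) = (16734013458886067250241, 869959934526623861928)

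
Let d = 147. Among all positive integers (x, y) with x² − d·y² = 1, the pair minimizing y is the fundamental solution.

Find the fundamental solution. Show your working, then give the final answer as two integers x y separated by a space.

[12; 8,24] for √147; ℓ=2 ⇒ convergent index 1
a_0=12:  p_0=12·1+0=12,  q_0=12·0+1=1
a_1=8:  p_1=8·12+1=97,  q_1=8·1+0=8
fundamental: x₁=97, y₁=8  (since 9409 − 147·64 = 1)

97 8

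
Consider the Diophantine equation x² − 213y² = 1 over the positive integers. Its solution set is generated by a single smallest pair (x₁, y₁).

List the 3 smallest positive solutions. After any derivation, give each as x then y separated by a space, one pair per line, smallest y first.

√213 → a₀=14, period (1,1,2,6,1,8,1,6,2,1,1,28); ℓ=12 even so k=11
i=0: a=14 ⇒ p=14, q=1
i=1: a=1 ⇒ p=15, q=1
i=2: a=1 ⇒ p=29, q=2
i=3: a=2 ⇒ p=73, q=5
…
i=6: a=8 ⇒ p=4787, q=328
…
i=8: a=6 ⇒ p=36749, q=2518
…
i=10: a=1 ⇒ p=115574, q=7919
i=11: a=1 ⇒ p=194399, q=13320
(x₁, y₁) = (194399, 13320);  194399² − 213·13320² = 1 ✓
n=2: (194399,13320)∘(194399,13320) = (194399·194399+213·13320·13320, 194399·13320+13320·194399) = (75581942401,5178789360)
n=3: (75581942401,5178789360)∘(194399,13320) = (194399·75581942401+213·13320·5178789360, 194399·5178789360+13320·75581942401) = (29386108041429599,2013502945575960)

194399 13320
75581942401 5178789360
29386108041429599 2013502945575960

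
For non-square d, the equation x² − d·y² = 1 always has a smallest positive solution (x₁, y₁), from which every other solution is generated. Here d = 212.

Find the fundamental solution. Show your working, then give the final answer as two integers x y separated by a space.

[14; 1,1,3,1,1,…,1,1,28] for √212; ℓ=14 ⇒ convergent index 13
a_0=14:  p_0=14·1+0=14,  q_0=14·0+1=1
a_1=1:  p_1=1·14+1=15,  q_1=1·1+0=1
…
a_7=6:  p_7=6·364+233=2417,  q_7=6·25+16=166
a_8=1:  p_8=1·2417+364=2781,  q_8=1·166+25=191
a_9=1:  p_9=1·2781+2417=5198,  q_9=1·191+166=357
a_10=1:  p_10=1·5198+2781=7979,  q_10=1·357+191=548
a_11=3:  p_11=3·7979+5198=29135,  q_11=3·548+357=2001
a_12=1:  p_12=1·29135+7979=37114,  q_12=1·2001+548=2549
a_13=1:  p_13=1·37114+29135=66249,  q_13=1·2549+2001=4550
fundamental: x₁=66249, y₁=4550  (since 4388930001 − 212·20702500 = 1)

66249 4550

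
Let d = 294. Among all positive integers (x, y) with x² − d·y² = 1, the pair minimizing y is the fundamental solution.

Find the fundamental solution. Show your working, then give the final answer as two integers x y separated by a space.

d=294: √d = [17; 6,1,4,1,6,34] (ℓ=6, even), read p_5/q_5
a_0=17:  p_0=17·1+0=17,  q_0=17·0+1=1
…
a_3=4:  p_3=4·120+103=583,  q_3=4·7+6=34
a_4=1:  p_4=1·583+120=703,  q_4=1·34+7=41
a_5=6:  p_5=6·703+583=4801,  q_5=6·41+34=280
→ (4801, 280).  Check: 4801²=23049601, 294·280²=23049600, difference 1.

4801 280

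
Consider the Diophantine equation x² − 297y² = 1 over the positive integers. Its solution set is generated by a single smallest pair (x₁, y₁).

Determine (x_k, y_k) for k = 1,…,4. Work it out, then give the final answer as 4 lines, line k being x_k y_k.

48599 2820
4723725601 274098360
459136680917399 26641812392460
44627167107085622401 2589530880648228720

√297 = [17; 4,3,1,1,2,1,1,3,4,34, …], period ℓ=10 (even) → k=9
step 0: (17, 1)  from 17·(1,0) + (0,1)
step 1: (69, 4)  from 4·(17,1) + (1,0)
…
step 4: (517, 30)  from 1·(293,17) + (224,13)
…
step 6: (1844, 107)  from 1·(1327,77) + (517,30)
step 7: (3171, 184)  from 1·(1844,107) + (1327,77)
step 8: (11357, 659)  from 3·(3171,184) + (1844,107)
step 9: (48599, 2820)  from 4·(11357,659) + (3171,184)
fundamental: x₁=48599, y₁=2820  (since 2361862801 − 297·7952400 = 1)
k=2:  x_2 = 48599·48599+297·2820·2820 = 4723725601,  y_2 = 48599·2820+2820·48599 = 274098360
k=3:  x_3 = 48599·4723725601+297·2820·274098360 = 459136680917399,  y_3 = 48599·274098360+2820·4723725601 = 26641812392460
k=4:  x_4 = 48599·459136680917399+297·2820·26641812392460 = 44627167107085622401,  y_4 = 48599·26641812392460+2820·459136680917399 = 2589530880648228720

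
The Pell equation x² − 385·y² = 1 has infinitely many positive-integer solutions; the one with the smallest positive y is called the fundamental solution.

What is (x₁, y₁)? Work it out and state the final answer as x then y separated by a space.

√385 → a₀=19, period (1,1,1,1,1,…,1,1,38); ℓ=16 even so k=15
i=0: a=19 ⇒ p=19, q=1
…
i=3: a=1 ⇒ p=59, q=3
i=4: a=1 ⇒ p=98, q=5
i=5: a=1 ⇒ p=157, q=8
…
i=7: a=1 ⇒ p=726, q=37
i=8: a=2 ⇒ p=2021, q=103
i=9: a=1 ⇒ p=2747, q=140
i=10: a=3 ⇒ p=10262, q=523
…
i=12: a=1 ⇒ p=23271, q=1186
…
i=14: a=1 ⇒ p=59551, q=3035
i=15: a=1 ⇒ p=95831, q=4884
(x₁, y₁) = (95831, 4884);  95831² − 385·4884² = 1 ✓

95831 4884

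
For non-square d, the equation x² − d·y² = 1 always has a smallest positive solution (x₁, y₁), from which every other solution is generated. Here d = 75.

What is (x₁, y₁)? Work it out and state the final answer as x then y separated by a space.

√75 → a₀=8, period (1,1,1,16); ℓ=4 even so k=3
step 0: (8, 1)  from 8·(1,0) + (0,1)
…
step 2: (17, 2)  from 1·(9,1) + (8,1)
step 3: (26, 3)  from 1·(17,2) + (9,1)
fundamental: x₁=26, y₁=3  (since 676 − 75·9 = 1)

26 3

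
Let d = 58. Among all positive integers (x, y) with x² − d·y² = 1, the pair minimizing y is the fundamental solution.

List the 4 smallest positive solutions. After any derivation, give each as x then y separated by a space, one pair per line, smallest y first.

√58 = [7; 1,1,1,1,1,1,14, …], period ℓ=7 (odd) → k=13
step 0: (7, 1)  from 7·(1,0) + (0,1)
…
step 2: (15, 2)  from 1·(8,1) + (7,1)
…
step 5: (61, 8)  from 1·(38,5) + (23,3)
…
step 7: (1447, 190)  from 14·(99,13) + (61,8)
step 8: (1546, 203)  from 1·(1447,190) + (99,13)
step 9: (2993, 393)  from 1·(1546,203) + (1447,190)
step 10: (4539, 596)  from 1·(2993,393) + (1546,203)
…
step 12: (12071, 1585)  from 1·(7532,989) + (4539,596)
step 13: (19603, 2574)  from 1·(12071,1585) + (7532,989)
fundamental: x₁=19603, y₁=2574  (since 384277609 − 58·6625476 = 1)
(19603+2574√58)^2 = 768555217 + 100916244√58
(19603+2574√58)^3 = 30131975818099 + 3956522259690√58
(19603+2574√58)^4 = 1181354243155834177 + 155119411612489896√58

19603 2574
768555217 100916244
30131975818099 3956522259690
1181354243155834177 155119411612489896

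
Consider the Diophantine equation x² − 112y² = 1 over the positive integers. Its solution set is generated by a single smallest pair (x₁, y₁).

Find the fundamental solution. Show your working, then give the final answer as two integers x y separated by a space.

√112 = [10; 1,1,2,1,1,20, …], period ℓ=6 (even) → k=5
step 0: (10, 1)  from 10·(1,0) + (0,1)
step 1: (11, 1)  from 1·(10,1) + (1,0)
step 2: (21, 2)  from 1·(11,1) + (10,1)
step 3: (53, 5)  from 2·(21,2) + (11,1)
step 4: (74, 7)  from 1·(53,5) + (21,2)
step 5: (127, 12)  from 1·(74,7) + (53,5)
(x₁, y₁) = (127, 12);  127² − 112·12² = 1 ✓

127 12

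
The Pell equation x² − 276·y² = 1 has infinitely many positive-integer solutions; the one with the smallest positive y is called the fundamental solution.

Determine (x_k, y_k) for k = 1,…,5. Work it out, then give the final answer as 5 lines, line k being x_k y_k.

7775 468
120901249 7277400
1880014414175 113163569532
29234224019520001 1759693498945200
454592181623521601375 27363233795434290468

√276 → a₀=16, period (1,1,1,1,2,2,2,1,1,1,1,32); ℓ=12 even so k=11
i=0: a=16 ⇒ p=16, q=1
i=1: a=1 ⇒ p=17, q=1
i=2: a=1 ⇒ p=33, q=2
i=3: a=1 ⇒ p=50, q=3
i=4: a=1 ⇒ p=83, q=5
i=5: a=2 ⇒ p=216, q=13
i=6: a=2 ⇒ p=515, q=31
i=7: a=2 ⇒ p=1246, q=75
i=8: a=1 ⇒ p=1761, q=106
i=9: a=1 ⇒ p=3007, q=181
i=10: a=1 ⇒ p=4768, q=287
i=11: a=1 ⇒ p=7775, q=468
fundamental: x₁=7775, y₁=468  (since 60450625 − 276·219024 = 1)
n=2: (7775,468)∘(7775,468) = (7775·7775+276·468·468, 7775·468+468·7775) = (120901249,7277400)
n=3: (120901249,7277400)∘(7775,468) = (7775·120901249+276·468·7277400, 7775·7277400+468·120901249) = (1880014414175,113163569532)
n=4: (1880014414175,113163569532)∘(7775,468) = (7775·1880014414175+276·468·113163569532, 7775·113163569532+468·1880014414175) = (29234224019520001,1759693498945200)
n=5: (29234224019520001,1759693498945200)∘(7775,468) = (7775·29234224019520001+276·468·1759693498945200, 7775·1759693498945200+468·29234224019520001) = (454592181623521601375,27363233795434290468)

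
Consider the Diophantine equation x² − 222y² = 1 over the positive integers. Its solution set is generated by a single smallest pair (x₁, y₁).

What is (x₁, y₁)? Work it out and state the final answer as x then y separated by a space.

d=222: √d = [14; 1,8,1,28] (ℓ=4, even), read p_3/q_3
i=0: a=14 ⇒ p=14, q=1
i=1: a=1 ⇒ p=15, q=1
i=2: a=8 ⇒ p=134, q=9
i=3: a=1 ⇒ p=149, q=10
(x₁, y₁) = (149, 10);  149² − 222·10² = 1 ✓

149 10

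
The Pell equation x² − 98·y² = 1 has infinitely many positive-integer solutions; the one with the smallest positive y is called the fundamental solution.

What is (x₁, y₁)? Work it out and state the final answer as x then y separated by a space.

d=98: √d = [9; 1,8,1,18] (ℓ=4, even), read p_3/q_3
a_0=9:  p_0=9·1+0=9,  q_0=9·0+1=1
…
a_2=8:  p_2=8·10+9=89,  q_2=8·1+1=9
a_3=1:  p_3=1·89+10=99,  q_3=1·9+1=10
→ (99, 10).  Check: 99²=9801, 98·10²=9800, difference 1.

99 10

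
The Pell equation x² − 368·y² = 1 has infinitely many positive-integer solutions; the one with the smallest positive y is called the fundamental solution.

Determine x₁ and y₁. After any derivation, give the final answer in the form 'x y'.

√368 → a₀=19, period (5,2,5,38); ℓ=4 even so k=3
a_0=19:  p_0=19·1+0=19,  q_0=19·0+1=1
…
a_2=2:  p_2=2·96+19=211,  q_2=2·5+1=11
a_3=5:  p_3=5·211+96=1151,  q_3=5·11+5=60
→ (1151, 60).  Check: 1151²=1324801, 368·60²=1324800, difference 1.

1151 60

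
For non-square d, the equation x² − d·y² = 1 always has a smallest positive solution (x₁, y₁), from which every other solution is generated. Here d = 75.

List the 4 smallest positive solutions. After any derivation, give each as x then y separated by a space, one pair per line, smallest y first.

[8; 1,1,1,16] for √75; ℓ=4 ⇒ convergent index 3
k=0  a_k=8  p_k/q_k = 8/1
k=1  a_k=1  p_k/q_k = 9/1
k=2  a_k=1  p_k/q_k = 17/2
k=3  a_k=1  p_k/q_k = 26/3
(x₁, y₁) = (26, 3);  26² − 75·3² = 1 ✓
k=2:  x_2 = 26·26+75·3·3 = 1351,  y_2 = 26·3+3·26 = 156
k=3:  x_3 = 26·1351+75·3·156 = 70226,  y_3 = 26·156+3·1351 = 8109
k=4:  x_4 = 26·70226+75·3·8109 = 3650401,  y_4 = 26·8109+3·70226 = 421512

26 3
1351 156
70226 8109
3650401 421512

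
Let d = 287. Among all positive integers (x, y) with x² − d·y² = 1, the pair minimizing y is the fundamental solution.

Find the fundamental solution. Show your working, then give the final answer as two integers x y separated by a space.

288 17

√287 = [16; 1,15,1,32, …], period ℓ=4 (even) → k=3
k=0  a_k=16  p_k/q_k = 16/1
k=1  a_k=1  p_k/q_k = 17/1
k=2  a_k=15  p_k/q_k = 271/16
k=3  a_k=1  p_k/q_k = 288/17
fundamental: x₁=288, y₁=17  (since 82944 − 287·289 = 1)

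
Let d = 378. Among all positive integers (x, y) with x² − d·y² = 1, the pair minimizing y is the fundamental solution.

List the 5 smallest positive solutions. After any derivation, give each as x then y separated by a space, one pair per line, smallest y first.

8749 450
153090001 7874100
2678768828749 137781001350
46873096812360001 2410891953748200
820185445343906468749 42185787268905002250

√378 = [19; 2,3,1,4,1,3,2,38, …], period ℓ=8 (even) → k=7
step 0: (19, 1)  from 19·(1,0) + (0,1)
…
step 3: (175, 9)  from 1·(136,7) + (39,2)
…
step 5: (1011, 52)  from 1·(836,43) + (175,9)
step 6: (3869, 199)  from 3·(1011,52) + (836,43)
step 7: (8749, 450)  from 2·(3869,199) + (1011,52)
fundamental: x₁=8749, y₁=450  (since 76545001 − 378·202500 = 1)
(8749+450√378)^2 = 153090001 + 7874100√378
(8749+450√378)^3 = 2678768828749 + 137781001350√378
(8749+450√378)^4 = 46873096812360001 + 2410891953748200√378
(8749+450√378)^5 = 820185445343906468749 + 42185787268905002250√378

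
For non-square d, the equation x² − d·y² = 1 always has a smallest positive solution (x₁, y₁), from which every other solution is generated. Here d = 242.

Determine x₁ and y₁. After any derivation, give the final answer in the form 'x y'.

[15; 1,1,3,1,14,1,3,1,1,30] for √242; ℓ=10 ⇒ convergent index 9
step 0: (15, 1)  from 15·(1,0) + (0,1)
step 1: (16, 1)  from 1·(15,1) + (1,0)
step 2: (31, 2)  from 1·(16,1) + (15,1)
…
step 5: (2069, 133)  from 14·(140,9) + (109,7)
…
step 8: (10905, 701)  from 1·(8696,559) + (2209,142)
step 9: (19601, 1260)  from 1·(10905,701) + (8696,559)
(x₁, y₁) = (19601, 1260);  19601² − 242·1260² = 1 ✓

19601 1260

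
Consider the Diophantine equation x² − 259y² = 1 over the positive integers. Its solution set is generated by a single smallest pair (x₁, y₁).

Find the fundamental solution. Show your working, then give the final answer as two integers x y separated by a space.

847225 52644

√259 = [16; 10,1,2,3,4,3,2,1,10,32, …], period ℓ=10 (even) → k=9
step 0: (16, 1)  from 16·(1,0) + (0,1)
step 1: (161, 10)  from 10·(16,1) + (1,0)
…
step 3: (515, 32)  from 2·(177,11) + (161,10)
…
step 5: (7403, 460)  from 4·(1722,107) + (515,32)
…
step 7: (55265, 3434)  from 2·(23931,1487) + (7403,460)
step 8: (79196, 4921)  from 1·(55265,3434) + (23931,1487)
step 9: (847225, 52644)  from 10·(79196,4921) + (55265,3434)
→ (847225, 52644).  Check: 847225²=717790200625, 259·52644²=717790200624, difference 1.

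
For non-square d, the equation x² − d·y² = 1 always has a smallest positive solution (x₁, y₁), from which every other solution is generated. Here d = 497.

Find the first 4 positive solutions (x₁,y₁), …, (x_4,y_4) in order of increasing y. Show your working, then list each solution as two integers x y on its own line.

√497 → a₀=22, period (3,2,2,5,6,5,2,2,3,44); ℓ=10 even so k=9
i=0: a=22 ⇒ p=22, q=1
i=1: a=3 ⇒ p=67, q=3
i=2: a=2 ⇒ p=156, q=7
i=3: a=2 ⇒ p=379, q=17
i=4: a=5 ⇒ p=2051, q=92
i=5: a=6 ⇒ p=12685, q=569
i=6: a=5 ⇒ p=65476, q=2937
…
i=8: a=2 ⇒ p=352750, q=15823
i=9: a=3 ⇒ p=1201887, q=53912
fundamental: x₁=1201887, y₁=53912  (since 1444532360769 − 497·2906503744 = 1)
(1201887+53912√497)^2 = 2889064721537 + 129592263888√497
(1201887+53912√497)^3 = 6944658661946678751 + 311510514535059400√497
(1201887+53912√497)^4 = 16693389930459326703284737 + 748800875565868281911712√497

1201887 53912
2889064721537 129592263888
6944658661946678751 311510514535059400
16693389930459326703284737 748800875565868281911712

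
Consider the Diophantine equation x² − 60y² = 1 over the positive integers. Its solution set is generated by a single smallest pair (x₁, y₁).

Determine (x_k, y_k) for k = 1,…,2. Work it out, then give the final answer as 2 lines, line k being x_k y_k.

√60 = [7; 1,2,1,14, …], period ℓ=4 (even) → k=3
step 0: (7, 1)  from 7·(1,0) + (0,1)
step 1: (8, 1)  from 1·(7,1) + (1,0)
step 2: (23, 3)  from 2·(8,1) + (7,1)
step 3: (31, 4)  from 1·(23,3) + (8,1)
(x₁, y₁) = (31, 4);  31² − 60·4² = 1 ✓
(x_2, y_2) = (31·31 + 60·4·4, 31·4 + 4·31) = (1921, 248)

31 4
1921 248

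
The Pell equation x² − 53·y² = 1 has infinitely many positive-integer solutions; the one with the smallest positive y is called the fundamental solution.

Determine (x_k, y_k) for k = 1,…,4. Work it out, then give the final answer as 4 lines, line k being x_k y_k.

66249 9100
8777860001 1205731800
1163048894346249 159757052027300
154101652394311440001 21167489878307463600

[7; 3,1,1,3,14] for √53; ℓ=5 ⇒ convergent index 9
i=0: a=7 ⇒ p=7, q=1
i=1: a=3 ⇒ p=22, q=3
i=2: a=1 ⇒ p=29, q=4
…
i=6: a=3 ⇒ p=7979, q=1096
i=7: a=1 ⇒ p=10578, q=1453
i=8: a=1 ⇒ p=18557, q=2549
i=9: a=3 ⇒ p=66249, q=9100
→ (66249, 9100).  Check: 66249²=4388930001, 53·9100²=4388930000, difference 1.
k=2:  x_2 = 66249·66249+53·9100·9100 = 8777860001,  y_2 = 66249·9100+9100·66249 = 1205731800
k=3:  x_3 = 66249·8777860001+53·9100·1205731800 = 1163048894346249,  y_3 = 66249·1205731800+9100·8777860001 = 159757052027300
k=4:  x_4 = 66249·1163048894346249+53·9100·159757052027300 = 154101652394311440001,  y_4 = 66249·159757052027300+9100·1163048894346249 = 21167489878307463600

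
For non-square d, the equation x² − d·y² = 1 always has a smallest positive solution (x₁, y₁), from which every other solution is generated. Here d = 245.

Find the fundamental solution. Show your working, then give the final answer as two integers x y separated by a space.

√245 → a₀=15, period (1,1,1,7,6,7,1,1,1,30); ℓ=10 even so k=9
step 0: (15, 1)  from 15·(1,0) + (0,1)
…
step 4: (360, 23)  from 7·(47,3) + (31,2)
…
step 6: (15809, 1010)  from 7·(2207,141) + (360,23)
step 7: (18016, 1151)  from 1·(15809,1010) + (2207,141)
step 8: (33825, 2161)  from 1·(18016,1151) + (15809,1010)
step 9: (51841, 3312)  from 1·(33825,2161) + (18016,1151)
→ (51841, 3312).  Check: 51841²=2687489281, 245·3312²=2687489280, difference 1.

51841 3312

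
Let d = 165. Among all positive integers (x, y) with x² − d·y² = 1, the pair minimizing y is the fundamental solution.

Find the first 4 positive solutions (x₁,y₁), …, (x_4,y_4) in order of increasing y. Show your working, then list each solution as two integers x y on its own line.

√165 = [12; 1,5,2,5,1,24, …], period ℓ=6 (even) → k=5
step 0: (12, 1)  from 12·(1,0) + (0,1)
…
step 3: (167, 13)  from 2·(77,6) + (13,1)
step 4: (912, 71)  from 5·(167,13) + (77,6)
step 5: (1079, 84)  from 1·(912,71) + (167,13)
→ (1079, 84).  Check: 1079²=1164241, 165·84²=1164240, difference 1.
(1079+84√165)^2 = 2328481 + 181272√165
(1079+84√165)^3 = 5024860919 + 391184892√165
(1079+84√165)^4 = 10843647534721 + 844176815664√165

1079 84
2328481 181272
5024860919 391184892
10843647534721 844176815664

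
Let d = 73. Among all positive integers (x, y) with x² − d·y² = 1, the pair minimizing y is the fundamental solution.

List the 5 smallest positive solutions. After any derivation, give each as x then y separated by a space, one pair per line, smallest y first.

2281249 267000
10408194000001 1218186966000
47487364308614281249 5557975596000801000
216661004683313632776000001 25358252540801244373932000
988515400545561595548925838281249 115696976500895037877980001335000

√73 = [8; 1,1,5,5,1,1,16, …], period ℓ=7 (odd) → k=13
k=0  a_k=8  p_k/q_k = 8/1
k=1  a_k=1  p_k/q_k = 9/1
…
k=4  a_k=5  p_k/q_k = 487/57
…
k=12  a_k=1  p_k/q_k = 1241008/145249
k=13  a_k=1  p_k/q_k = 2281249/267000
fundamental: x₁=2281249, y₁=267000  (since 5204097000001 − 73·71289000000 = 1)
(x_2, y_2) = (2281249·2281249 + 73·267000·267000, 2281249·267000 + 267000·2281249) = (10408194000001, 1218186966000)
(x_3, y_3) = (2281249·10408194000001 + 73·267000·1218186966000, 2281249·1218186966000 + 267000·10408194000001) = (47487364308614281249, 5557975596000801000)
(x_4, y_4) = (2281249·47487364308614281249 + 73·267000·5557975596000801000, 2281249·5557975596000801000 + 267000·47487364308614281249) = (216661004683313632776000001, 25358252540801244373932000)
(x_5, y_5) = (2281249·216661004683313632776000001 + 73·267000·25358252540801244373932000, 2281249·25358252540801244373932000 + 267000·216661004683313632776000001) = (988515400545561595548925838281249, 115696976500895037877980001335000)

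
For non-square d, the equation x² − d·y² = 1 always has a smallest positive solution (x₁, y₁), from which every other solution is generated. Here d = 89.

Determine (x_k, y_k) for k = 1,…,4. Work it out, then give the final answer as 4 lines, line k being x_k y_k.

√89 = [9; 2,3,3,2,18, …], period ℓ=5 (odd) → k=9
i=0: a=9 ⇒ p=9, q=1
…
i=3: a=3 ⇒ p=217, q=23
…
i=5: a=18 ⇒ p=9217, q=977
i=6: a=2 ⇒ p=18934, q=2007
…
i=8: a=3 ⇒ p=216991, q=23001
i=9: a=2 ⇒ p=500001, q=53000
→ (500001, 53000).  Check: 500001²=250001000001, 89·53000²=250001000000, difference 1.
(500001+53000√89)^2 = 500002000001 + 53000106000√89
(500001+53000√89)^3 = 500003000004500001 + 53000212000159000√89
(500001+53000√89)^4 = 500004000010000008000001 + 53000318000530000212000√89

500001 53000
500002000001 53000106000
500003000004500001 53000212000159000
500004000010000008000001 53000318000530000212000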